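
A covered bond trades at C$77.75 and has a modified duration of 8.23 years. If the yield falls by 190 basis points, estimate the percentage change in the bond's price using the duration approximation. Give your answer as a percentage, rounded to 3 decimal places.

+15.637%

Duration approximation: ΔP/P ≈ -D_mod · Δy = -8.23 × (-0.019) = +0.156370.
As a percentage: +15.6370%.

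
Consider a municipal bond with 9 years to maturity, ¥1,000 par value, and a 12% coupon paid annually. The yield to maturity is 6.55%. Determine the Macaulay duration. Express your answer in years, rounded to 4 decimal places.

6.4131 years

Periodic yield y = 0.0655. Discount each cash flow and weight by its year:
  t   CF        PV=CF/(1+0.0655)^t    t·PV
  1       120.00       112.6232       112.6232
  2       120.00       105.6998       211.3997
  3       120.00        99.2021       297.6063
  4       120.00        93.1038       372.4152
  5       120.00        87.3804       436.9019
  6       120.00        82.0088       492.0529
  7       120.00        76.9674       538.7721
  8       120.00        72.2360       577.8879
  9     1,120.00       632.7570     5,694.8127
  Σ                  1,361.9785     8,734.4719
Price P = Σ PV = 1,361.9785.
Macaulay duration = Σ(t·PV) / P = 8,734.4719 / 1,361.9785 = 6.41308 years.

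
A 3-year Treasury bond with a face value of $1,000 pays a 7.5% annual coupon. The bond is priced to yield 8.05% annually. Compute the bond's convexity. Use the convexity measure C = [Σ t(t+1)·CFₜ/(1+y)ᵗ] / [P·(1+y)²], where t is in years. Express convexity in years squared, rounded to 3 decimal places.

With y = 0.0805:
  t   CF        PV=CF/(1+0.0805)^t    t·PV        t(t+1)·PV
  1        75.00        69.4123        69.4123         138.8246
  2        75.00        64.2409       128.4818         385.4455
  3     1,075.00       852.1855     2,556.5566      10,226.2262
  Σ                    985.8387     2,754.4507      10,750.4964
P = 985.8387.
Convexity = Σ t(t+1)·PV / [P·(1+y)²] = 10,750.4964 / (985.8387 × 1.167480) = 9.34056.

9.341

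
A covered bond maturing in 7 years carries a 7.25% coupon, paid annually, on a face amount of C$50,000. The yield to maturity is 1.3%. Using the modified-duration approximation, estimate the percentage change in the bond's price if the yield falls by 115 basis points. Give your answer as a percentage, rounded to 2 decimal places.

+6.75%

Periodic yield y = 0.013. Modified duration first:
  t   CF        PV=CF/(1+0.013)^t    t·PV
  1     3,625.00     3,578.4798     3,578.4798
  2     3,625.00     3,532.5565     7,065.1131
  3     3,625.00     3,487.2226    10,461.6679
  4     3,625.00     3,442.4705    13,769.8821
  5     3,625.00     3,398.2927    16,991.4636
  6     3,625.00     3,354.6818    20,128.0911
  7    53,625.00    48,989.2948   342,925.0635
  Σ                 69,782.9988   414,919.7609
P = 69,782.9988; D_Mac = 5.94586 yrs; D_mod = 5.94586/(1+0.013) = 5.86955 yrs.
ΔP/P ≈ -D_mod · Δy = -5.86955 × (-0.0115) = +0.067500 = +6.7500%.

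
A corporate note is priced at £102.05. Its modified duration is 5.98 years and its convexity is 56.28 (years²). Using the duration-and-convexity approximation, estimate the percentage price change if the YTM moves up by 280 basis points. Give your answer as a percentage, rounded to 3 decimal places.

-14.538%

Duration effect: -D_mod·Δy = -5.98 × (+0.028) = -0.167440
Convexity effect: ½·C·(Δy)² = 0.5 × 56.28 × (0.028)² = +0.02206176
ΔP/P ≈ -0.167440 + 0.02206176 = -0.14537824
= -14.537824%.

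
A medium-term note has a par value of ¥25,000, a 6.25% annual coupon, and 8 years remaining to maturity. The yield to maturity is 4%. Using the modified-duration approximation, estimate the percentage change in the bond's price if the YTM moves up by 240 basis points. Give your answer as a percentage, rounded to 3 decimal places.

Periodic yield y = 0.04. Modified duration first:
  t   CF        PV=CF/(1+0.04)^t    t·PV
  1     1,562.50     1,502.4038     1,502.4038
  2     1,562.50     1,444.6191     2,889.2382
  3     1,562.50     1,389.0568     4,167.1704
  4     1,562.50     1,335.6315     5,342.5262
  5     1,562.50     1,284.2611     6,421.3055
  6     1,562.50     1,234.8664     7,409.1987
  7     1,562.50     1,187.3716     8,311.6011
  8    26,562.50    19,408.9586   155,271.6686
  Σ                 28,787.1690   191,315.1125
P = 28,787.1690; D_Mac = 6.64585 yrs; D_mod = 6.64585/(1+0.04) = 6.39024 yrs.
ΔP/P ≈ -D_mod · Δy = -6.39024 × (+0.024) = -0.153366 = -15.3366%.

-15.337%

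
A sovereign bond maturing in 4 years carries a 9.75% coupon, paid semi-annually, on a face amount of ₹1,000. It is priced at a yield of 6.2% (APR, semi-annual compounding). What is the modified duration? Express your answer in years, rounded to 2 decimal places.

Periodic yield y = 0.031. First find Macaulay duration:
  t   CF        PV=CF/(1+0.031)^t    t·PV
  1        48.75        47.2842        47.2842
  2        48.75        45.8625        91.7249
  3        48.75        44.4835       133.4504
  4        48.75        43.1459       172.5838
  5        48.75        41.8486       209.2432
  6        48.75        40.5903       243.5420
  7        48.75        39.3699       275.5891
  8     1,048.75       821.4907     6,571.9256
  Σ                  1,124.0756     7,745.3431
P = 1,124.0756; Macaulay duration = 7,745.3431 / 1,124.0756 = 6.89041 half-year periods = 3.44521 years.
Modified duration = D_Mac / (1 + y) = 3.44521 / 1.031 = 3.34162 years.

3.34 years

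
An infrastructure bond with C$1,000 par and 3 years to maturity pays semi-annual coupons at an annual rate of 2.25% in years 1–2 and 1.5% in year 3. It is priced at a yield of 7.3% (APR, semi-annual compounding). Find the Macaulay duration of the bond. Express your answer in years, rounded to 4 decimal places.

2.9115 years

Periodic yield y = 0.0365. Discount each cash flow and weight by its period:
  t   CF        PV=CF/(1+0.0365)^t    t·PV
  1        11.25        10.8538        10.8538
  2        11.25        10.4716        20.9432
  3        11.25        10.1029        30.3086
  4        11.25         9.7471        38.9884
  5         7.50         6.2692        31.3462
  6     1,007.50       812.5109     4,875.0656
  Σ                    859.9556     5,007.5059
Price P = Σ PV = 859.9556.
Macaulay duration = Σ(t·PV) / P = 5,007.5059 / 859.9556 = 5.82298 half-year periods.
In years: 5.82298 / 2 = 2.91149 years.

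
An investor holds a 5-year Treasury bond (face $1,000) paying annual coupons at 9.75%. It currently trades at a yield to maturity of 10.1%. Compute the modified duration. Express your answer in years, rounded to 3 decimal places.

3.798 years

Periodic yield y = 0.101. First find Macaulay duration:
  t   CF        PV=CF/(1+0.101)^t    t·PV
  1        97.50        88.5559        88.5559
  2        97.50        80.4322       160.8644
  3        97.50        73.0538       219.1613
  4        97.50        66.3522       265.4088
  5     1,097.50       678.3720     3,391.8602
  Σ                    986.7661     4,125.8506
P = 986.7661; Macaulay duration = 4,125.8506 / 986.7661 = 4.18118 years.
Modified duration = D_Mac / (1 + y) = 4.18118 / 1.101 = 3.79762 years.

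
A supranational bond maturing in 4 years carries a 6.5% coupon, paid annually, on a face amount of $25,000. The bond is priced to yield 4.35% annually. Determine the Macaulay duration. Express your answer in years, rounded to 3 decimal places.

Periodic yield y = 0.0435. Discount each cash flow and weight by its year:
  t   CF        PV=CF/(1+0.0435)^t    t·PV
  1     1,625.00     1,557.2592     1,557.2592
  2     1,625.00     1,492.3423     2,984.6847
  3     1,625.00     1,430.1316     4,290.3948
  4    26,625.00    22,455.3487    89,821.3947
  Σ                 26,935.0818    98,653.7334
Price P = Σ PV = 26,935.0818.
Macaulay duration = Σ(t·PV) / P = 98,653.7334 / 26,935.0818 = 3.66265 years.

3.663 years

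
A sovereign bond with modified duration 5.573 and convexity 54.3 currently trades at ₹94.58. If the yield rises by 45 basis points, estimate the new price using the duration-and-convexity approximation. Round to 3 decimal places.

₹92.260

Duration effect: -D_mod·Δy = -5.573 × (+0.0045) = -0.0250785
Convexity effect: ½·C·(Δy)² = 0.5 × 54.3 × (0.0045)² = +0.0005497875
ΔP/P ≈ -0.0250785 + 0.0005497875 = -0.0245287125
New price ≈ 94.58 × (1 - 0.0245287125) = 92.26007437175.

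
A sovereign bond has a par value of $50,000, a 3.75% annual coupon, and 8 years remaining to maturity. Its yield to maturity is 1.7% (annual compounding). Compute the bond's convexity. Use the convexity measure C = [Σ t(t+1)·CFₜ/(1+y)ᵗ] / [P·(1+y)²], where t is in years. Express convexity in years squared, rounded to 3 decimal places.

With y = 0.017:
  t   CF        PV=CF/(1+0.017)^t    t·PV        t(t+1)·PV
  1     1,875.00     1,843.6578     1,843.6578       3,687.3156
  2     1,875.00     1,812.8395     3,625.6791      10,877.0373
  3     1,875.00     1,782.5364     5,347.6093      21,390.4371
  4     1,875.00     1,752.7398     7,010.9594      35,054.7970
  5     1,875.00     1,723.4413     8,617.2067      51,703.2404
  6     1,875.00     1,694.6326    10,167.7955      71,174.5688
  7     1,875.00     1,666.3054    11,664.1378      93,313.1024
  8    51,875.00    45,330.4976   362,643.9807   3,263,795.8267
  Σ                 57,606.6506   410,921.0264   3,550,996.3252
P = 57,606.6506.
Convexity = Σ t(t+1)·PV / [P·(1+y)²] = 3,550,996.3252 / (57,606.6506 × 1.034289) = 59.59855.

59.599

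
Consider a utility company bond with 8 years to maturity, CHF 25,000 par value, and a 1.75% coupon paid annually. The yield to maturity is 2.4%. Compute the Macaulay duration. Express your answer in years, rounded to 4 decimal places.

Periodic yield y = 0.024. Discount each cash flow and weight by its year:
  t   CF        PV=CF/(1+0.024)^t    t·PV
  1       437.50       427.2461       427.2461
  2       437.50       417.2325       834.4650
  3       437.50       407.4536     1,222.3609
  4       437.50       397.9039     1,591.6157
  5       437.50       388.5781     1,942.8903
  6       437.50       379.4708     2,276.8246
  7       437.50       370.5769     2,594.0384
  8    25,437.50    21,041.4068   168,331.2547
  Σ                 23,829.8687   179,220.6956
Price P = Σ PV = 23,829.8687.
Macaulay duration = Σ(t·PV) / P = 179,220.6956 / 23,829.8687 = 7.52084 years.

7.5208 years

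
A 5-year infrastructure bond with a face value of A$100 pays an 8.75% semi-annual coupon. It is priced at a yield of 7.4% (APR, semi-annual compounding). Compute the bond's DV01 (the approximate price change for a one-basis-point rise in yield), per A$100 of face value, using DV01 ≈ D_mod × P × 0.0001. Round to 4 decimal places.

A$0.0426

Periodic yield y = 0.037.
  t   CF        PV=CF/(1+0.037)^t    t·PV
  1        4.375         4.2189         4.2189
  2        4.375         4.0684         8.1367
  3        4.375         3.9232        11.7696
  4        4.375         3.7832        15.1329
  5        4.375         3.6482        18.2412
  6        4.375         3.5181        21.1085
  7        4.375         3.3926        23.7479
  8        4.375         3.2715        26.1721
  9        4.375         3.1548        28.3930
  10     104.375        72.5787       725.7866
  Σ                    105.5575       882.7075
P = 105.5575; D_Mac = 8.36233 half-year periods = 4.18117 yrs; D_mod = 4.03198 yrs.
DV01 ≈ 4.03198 × 105.5575 × 0.0001 = 0.042561.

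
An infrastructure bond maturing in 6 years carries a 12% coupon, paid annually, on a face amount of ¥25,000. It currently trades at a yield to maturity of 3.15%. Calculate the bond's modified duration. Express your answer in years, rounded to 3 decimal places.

4.717 years

Periodic yield y = 0.0315. First find Macaulay duration:
  t   CF        PV=CF/(1+0.0315)^t    t·PV
  1     3,000.00     2,908.3858     2,908.3858
  2     3,000.00     2,819.5694     5,639.1388
  3     3,000.00     2,733.4653     8,200.3958
  4     3,000.00     2,649.9906    10,599.9622
  5     3,000.00     2,569.0650    12,845.3250
  6    28,000.00    23,245.7005   139,474.2028
  Σ                 36,926.1765   179,667.4105
P = 36,926.1765; Macaulay duration = 179,667.4105 / 36,926.1765 = 4.86558 years.
Modified duration = D_Mac / (1 + y) = 4.86558 / 1.0315 = 4.71700 years.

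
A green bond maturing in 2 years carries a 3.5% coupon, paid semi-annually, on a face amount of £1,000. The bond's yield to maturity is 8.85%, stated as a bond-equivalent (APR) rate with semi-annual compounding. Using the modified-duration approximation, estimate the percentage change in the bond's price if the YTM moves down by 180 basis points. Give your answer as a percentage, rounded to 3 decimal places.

+3.354%

Periodic yield y = 0.04425. Modified duration first:
  t   CF        PV=CF/(1+0.04425)^t    t·PV
  1        17.50        16.7584        16.7584
  2        17.50        16.0483        32.0966
  3        17.50        15.3683        46.1048
  4     1,017.50       855.6901     3,422.7602
  Σ                    903.8650     3,517.7200
P = 903.8650; D_Mac = 3.89186 half-year periods = 1.94593 yrs; D_mod = 1.94593/(1+0.04425) = 1.86347 yrs.
ΔP/P ≈ -D_mod · Δy = -1.86347 × (-0.018) = +0.033543 = +3.3543%.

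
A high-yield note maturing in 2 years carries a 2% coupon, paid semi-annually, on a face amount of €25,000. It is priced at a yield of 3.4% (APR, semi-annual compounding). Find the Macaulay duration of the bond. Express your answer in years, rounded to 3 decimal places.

Periodic yield y = 0.017. Discount each cash flow and weight by its period:
  t   CF        PV=CF/(1+0.017)^t    t·PV
  1       250.00       245.8210       245.8210
  2       250.00       241.7119       483.4239
  3       250.00       237.6715       713.0146
  4    25,250.00    23,603.5633    94,414.2532
  Σ                 24,328.7678    95,856.5126
Price P = Σ PV = 24,328.7678.
Macaulay duration = Σ(t·PV) / P = 95,856.5126 / 24,328.7678 = 3.94005 half-year periods.
In years: 3.94005 / 2 = 1.97002 years.

1.970 years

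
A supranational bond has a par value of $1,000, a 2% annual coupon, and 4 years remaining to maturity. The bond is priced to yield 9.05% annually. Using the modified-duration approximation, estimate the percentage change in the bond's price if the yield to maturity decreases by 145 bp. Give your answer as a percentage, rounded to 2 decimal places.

Periodic yield y = 0.0905. Modified duration first:
  t   CF        PV=CF/(1+0.0905)^t    t·PV
  1        20.00        18.3402        18.3402
  2        20.00        16.8182        33.6363
  3        20.00        15.4224        46.2673
  4     1,020.00       721.2694     2,885.0775
  Σ                    771.8502     2,983.3214
P = 771.8502; D_Mac = 3.86516 yrs; D_mod = 3.86516/(1+0.0905) = 3.54439 yrs.
ΔP/P ≈ -D_mod · Δy = -3.54439 × (-0.0145) = +0.051394 = +5.1394%.

+5.14%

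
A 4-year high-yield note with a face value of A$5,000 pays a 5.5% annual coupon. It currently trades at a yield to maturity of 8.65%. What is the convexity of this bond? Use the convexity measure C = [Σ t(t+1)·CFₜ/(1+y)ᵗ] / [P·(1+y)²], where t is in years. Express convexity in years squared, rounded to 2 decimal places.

15.14

With y = 0.0865:
  t   CF        PV=CF/(1+0.0865)^t    t·PV        t(t+1)·PV
  1       275.00       253.1063       253.1063         506.2126
  2       275.00       232.9556       465.9113       1,397.7338
  3       275.00       214.4092       643.2277       2,572.9109
  4     5,275.00     3,785.3282    15,141.3128      75,706.5642
  Σ                  4,485.7994    16,503.5582      80,183.4216
P = 4,485.7994.
Convexity = Σ t(t+1)·PV / [P·(1+y)²] = 80,183.4216 / (4,485.7994 × 1.180482) = 15.14207.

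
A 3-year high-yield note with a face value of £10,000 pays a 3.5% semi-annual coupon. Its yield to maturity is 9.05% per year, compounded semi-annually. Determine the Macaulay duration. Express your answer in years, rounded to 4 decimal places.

2.8617 years

Periodic yield y = 0.04525. Discount each cash flow and weight by its period:
  t   CF        PV=CF/(1+0.04525)^t    t·PV
  1       175.00       167.4241       167.4241
  2       175.00       160.1761       320.3522
  3       175.00       153.2419       459.7257
  4       175.00       146.6079       586.4316
  5       175.00       140.2611       701.3054
  6    10,175.00     7,802.1332    46,812.7992
  Σ                  8,569.8442    49,048.0381
Price P = Σ PV = 8,569.8442.
Macaulay duration = Σ(t·PV) / P = 49,048.0381 / 8,569.8442 = 5.72333 half-year periods.
In years: 5.72333 / 2 = 2.86166 years.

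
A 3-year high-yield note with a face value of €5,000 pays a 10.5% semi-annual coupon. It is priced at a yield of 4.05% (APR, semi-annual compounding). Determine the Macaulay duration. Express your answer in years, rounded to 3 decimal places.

2.682 years

Periodic yield y = 0.02025. Discount each cash flow and weight by its period:
  t   CF        PV=CF/(1+0.02025)^t    t·PV
  1       262.50       257.2899       257.2899
  2       262.50       252.1832       504.3663
  3       262.50       247.1778       741.5335
  4       262.50       242.2718       969.0873
  5       262.50       237.4632     1,187.3159
  6     5,262.50     4,666.0833    27,996.4998
  Σ                  5,902.4692    31,656.0927
Price P = Σ PV = 5,902.4692.
Macaulay duration = Σ(t·PV) / P = 31,656.0927 / 5,902.4692 = 5.36319 half-year periods.
In years: 5.36319 / 2 = 2.68160 years.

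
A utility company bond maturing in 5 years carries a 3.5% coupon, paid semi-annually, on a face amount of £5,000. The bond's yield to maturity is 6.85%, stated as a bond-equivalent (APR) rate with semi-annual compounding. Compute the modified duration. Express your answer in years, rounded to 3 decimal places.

Periodic yield y = 0.03425. First find Macaulay duration:
  t   CF        PV=CF/(1+0.03425)^t    t·PV
  1        87.50        84.6024        84.6024
  2        87.50        81.8007       163.6014
  3        87.50        79.0918       237.2754
  4        87.50        76.4726       305.8905
  5        87.50        73.9402       369.7008
  6        87.50        71.4916       428.9495
  7        87.50        69.1241       483.8685
  8        87.50        66.8350       534.6798
  9        87.50        64.6217       581.5952
  10    5,087.50     3,632.8639    36,328.6389
  Σ                  4,300.8438    39,518.8023
P = 4,300.8438; Macaulay duration = 39,518.8023 / 4,300.8438 = 9.18862 half-year periods = 4.59431 years.
Modified duration = D_Mac / (1 + y) = 4.59431 / 1.03425 = 4.44216 years.

4.442 years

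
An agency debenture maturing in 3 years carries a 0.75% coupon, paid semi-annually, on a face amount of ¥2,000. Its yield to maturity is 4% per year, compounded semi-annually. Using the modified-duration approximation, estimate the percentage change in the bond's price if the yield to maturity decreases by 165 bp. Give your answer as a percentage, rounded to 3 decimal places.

Periodic yield y = 0.02. Modified duration first:
  t   CF        PV=CF/(1+0.02)^t    t·PV
  1         7.50         7.3529         7.3529
  2         7.50         7.2088        14.4175
  3         7.50         7.0674        21.2023
  4         7.50         6.9288        27.7154
  5         7.50         6.7930        33.9649
  6     2,007.50     1,782.6025    10,695.6153
  Σ                  1,817.9535    10,800.2683
P = 1,817.9535; D_Mac = 5.94089 half-year periods = 2.97045 yrs; D_mod = 2.97045/(1+0.02) = 2.91220 yrs.
ΔP/P ≈ -D_mod · Δy = -2.91220 × (-0.0165) = +0.048051 = +4.8051%.

+4.805%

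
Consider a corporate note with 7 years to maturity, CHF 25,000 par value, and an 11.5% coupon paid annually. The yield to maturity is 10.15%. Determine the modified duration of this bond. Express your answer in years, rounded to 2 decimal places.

4.75 years

Periodic yield y = 0.1015. First find Macaulay duration:
  t   CF        PV=CF/(1+0.1015)^t    t·PV
  1     2,875.00     2,610.0772     2,610.0772
  2     2,875.00     2,369.5662     4,739.1324
  3     2,875.00     2,151.2176     6,453.6528
  4     2,875.00     1,952.9892     7,811.9568
  5     2,875.00     1,773.0270     8,865.1348
  6     2,875.00     1,609.6477     9,657.8863
  7    27,875.00    14,168.4834    99,179.3838
  Σ                 26,635.0083   139,317.2242
P = 26,635.0083; Macaulay duration = 139,317.2242 / 26,635.0083 = 5.23061 years.
Modified duration = D_Mac / (1 + y) = 5.23061 / 1.1015 = 4.74862 years.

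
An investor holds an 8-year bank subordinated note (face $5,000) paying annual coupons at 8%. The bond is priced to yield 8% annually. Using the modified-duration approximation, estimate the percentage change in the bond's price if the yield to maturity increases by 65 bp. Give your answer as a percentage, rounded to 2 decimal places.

Periodic yield y = 0.08. Modified duration first:
  t   CF        PV=CF/(1+0.08)^t    t·PV
  1       400.00       370.3704       370.3704
  2       400.00       342.9355       685.8711
  3       400.00       317.5329       952.5987
  4       400.00       294.0119     1,176.0478
  5       400.00       272.2333     1,361.1664
  6       400.00       252.0679     1,512.4071
  7       400.00       233.3962     1,633.7731
  8     5,400.00     2,917.4520    23,339.6158
  Σ                  5,000.0000    31,031.8503
P = 5,000.0000; D_Mac = 6.20637 yrs; D_mod = 6.20637/(1+0.08) = 5.74664 yrs.
ΔP/P ≈ -D_mod · Δy = -5.74664 × (+0.0065) = -0.037353 = -3.7353%.

-3.74%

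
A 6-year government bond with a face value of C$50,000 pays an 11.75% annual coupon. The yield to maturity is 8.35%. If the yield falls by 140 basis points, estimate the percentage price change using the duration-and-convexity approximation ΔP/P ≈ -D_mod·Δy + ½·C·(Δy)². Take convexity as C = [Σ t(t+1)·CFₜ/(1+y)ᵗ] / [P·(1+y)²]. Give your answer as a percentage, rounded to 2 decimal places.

+6.36%

With y = 0.0835:
  t   CF        PV=CF/(1+0.0835)^t    t·PV        t(t+1)·PV
  1     5,875.00     5,422.2427     5,422.2427      10,844.4855
  2     5,875.00     5,004.3772    10,008.7545      30,026.2634
  3     5,875.00     4,618.7146    13,856.1437      55,424.5748
  4     5,875.00     4,262.7730    17,051.0921      85,255.4604
  5     5,875.00     3,934.2621    19,671.3107     118,027.8639
  6    55,875.00    34,533.7740   207,202.6438   1,450,418.5069
  Σ                 57,776.1437   273,212.1875   1,749,997.1549
P = 57,776.1437; D_Mac = 4.72881 yrs; D_mod = 4.36438 yrs; C = 25.80067.
Duration effect: -4.36438 × (-0.014) = +0.061101
Convexity effect: 0.5 × 25.80067 × (-0.014)² = +0.0025285
ΔP/P ≈ +0.061101 + 0.0025285 = +0.063630 = +6.3630%.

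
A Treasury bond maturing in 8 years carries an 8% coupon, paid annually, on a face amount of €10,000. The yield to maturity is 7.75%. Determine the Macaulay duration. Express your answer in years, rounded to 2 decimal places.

Periodic yield y = 0.0775. Discount each cash flow and weight by its year:
  t   CF        PV=CF/(1+0.0775)^t    t·PV
  1       800.00       742.4594       742.4594
  2       800.00       689.0574     1,378.1149
  3       800.00       639.4965     1,918.4894
  4       800.00       593.5002     2,374.0008
  5       800.00       550.8123     2,754.0613
  6       800.00       511.1947     3,067.1680
  7       800.00       474.4266     3,320.9862
  8    10,800.00     5,944.0920    47,552.7362
  Σ                 10,145.0391    63,108.0162
Price P = Σ PV = 10,145.0391.
Macaulay duration = Σ(t·PV) / P = 63,108.0162 / 10,145.0391 = 6.22058 years.

6.22 years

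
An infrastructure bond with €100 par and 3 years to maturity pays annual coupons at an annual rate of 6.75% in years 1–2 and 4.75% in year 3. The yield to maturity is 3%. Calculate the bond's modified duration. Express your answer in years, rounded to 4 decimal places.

Periodic yield y = 0.03. First find Macaulay duration:
  t   CF        PV=CF/(1+0.03)^t    t·PV
  1         6.75         6.5534         6.5534
  2         6.75         6.3625        12.7250
  3       104.75        95.8611       287.5833
  Σ                    108.7770       306.8617
P = 108.7770; Macaulay duration = 306.8617 / 108.7770 = 2.82102 years.
Modified duration = D_Mac / (1 + y) = 2.82102 / 1.03 = 2.73885 years.

2.7389 years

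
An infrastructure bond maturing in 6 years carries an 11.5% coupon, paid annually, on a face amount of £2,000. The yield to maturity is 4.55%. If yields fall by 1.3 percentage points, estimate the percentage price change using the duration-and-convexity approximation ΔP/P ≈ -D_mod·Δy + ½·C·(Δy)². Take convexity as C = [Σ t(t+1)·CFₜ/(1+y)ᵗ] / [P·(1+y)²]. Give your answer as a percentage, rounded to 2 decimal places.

With y = 0.0455:
  t   CF        PV=CF/(1+0.0455)^t    t·PV        t(t+1)·PV
  1       230.00       219.9904       219.9904         439.9809
  2       230.00       210.4165       420.8330       1,262.4989
  3       230.00       201.2592       603.7776       2,415.1103
  4       230.00       192.5004       770.0017       3,850.0085
  5       230.00       184.1228       920.6142       5,523.6850
  6     2,230.00     1,707.4997    10,244.9983      71,714.9881
  Σ                  2,715.7891    13,180.2151      85,206.2716
P = 2,715.7891; D_Mac = 4.85318 yrs; D_mod = 4.64197 yrs; C = 28.70301.
Duration effect: -4.64197 × (-0.013) = +0.060346
Convexity effect: 0.5 × 28.70301 × (-0.013)² = +0.0024254
ΔP/P ≈ +0.060346 + 0.0024254 = +0.062771 = +6.2771%.

+6.28%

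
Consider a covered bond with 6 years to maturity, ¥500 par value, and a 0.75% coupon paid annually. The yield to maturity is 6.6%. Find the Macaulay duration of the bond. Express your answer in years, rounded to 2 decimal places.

5.86 years

Periodic yield y = 0.066. Discount each cash flow and weight by its year:
  t   CF        PV=CF/(1+0.066)^t    t·PV
  1         3.75         3.5178         3.5178
  2         3.75         3.3000         6.6000
  3         3.75         3.0957         9.2871
  4         3.75         2.9040        11.6162
  5         3.75         2.7242        13.6212
  6       503.75       343.2984     2,059.7906
  Σ                    358.8403     2,104.4330
Price P = Σ PV = 358.8403.
Macaulay duration = Σ(t·PV) / P = 2,104.4330 / 358.8403 = 5.86454 years.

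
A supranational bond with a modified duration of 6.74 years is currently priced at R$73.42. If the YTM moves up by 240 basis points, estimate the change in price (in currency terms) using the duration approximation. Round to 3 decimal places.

-R$11.876

Duration approximation: ΔP/P ≈ -D_mod · Δy = -6.74 × (+0.024) = -0.161760.
ΔP ≈ 73.42 × (-0.161760) = -11.8764192.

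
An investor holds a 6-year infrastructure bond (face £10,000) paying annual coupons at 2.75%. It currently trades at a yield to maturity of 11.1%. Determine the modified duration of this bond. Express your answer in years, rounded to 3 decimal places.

4.948 years

Periodic yield y = 0.111. First find Macaulay duration:
  t   CF        PV=CF/(1+0.111)^t    t·PV
  1       275.00       247.5248       247.5248
  2       275.00       222.7946       445.5891
  3       275.00       200.5352       601.6055
  4       275.00       180.4997       721.9988
  5       275.00       162.4660       812.3298
  6    10,275.00     5,463.8338    32,783.0025
  Σ                  6,477.6539    35,612.0505
P = 6,477.6539; Macaulay duration = 35,612.0505 / 6,477.6539 = 5.49768 years.
Modified duration = D_Mac / (1 + y) = 5.49768 / 1.111 = 4.94840 years.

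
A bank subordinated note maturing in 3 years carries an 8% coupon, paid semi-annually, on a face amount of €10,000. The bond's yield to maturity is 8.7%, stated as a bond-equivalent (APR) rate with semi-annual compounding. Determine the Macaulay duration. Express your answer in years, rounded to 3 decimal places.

2.723 years

Periodic yield y = 0.0435. Discount each cash flow and weight by its period:
  t   CF        PV=CF/(1+0.0435)^t    t·PV
  1       400.00       383.3253       383.3253
  2       400.00       367.3458       734.6916
  3       400.00       352.0324     1,056.0972
  4       400.00       337.3574     1,349.4294
  5       400.00       323.2941     1,616.4703
  6    10,400.00     8,055.2425    48,331.4550
  Σ                  9,818.5975    53,471.4688
Price P = Σ PV = 9,818.5975.
Macaulay duration = Σ(t·PV) / P = 53,471.4688 / 9,818.5975 = 5.44594 half-year periods.
In years: 5.44594 / 2 = 2.72297 years.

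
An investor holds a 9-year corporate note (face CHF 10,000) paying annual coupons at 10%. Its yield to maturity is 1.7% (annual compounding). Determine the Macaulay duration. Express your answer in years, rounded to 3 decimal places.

6.982 years

Periodic yield y = 0.017. Discount each cash flow and weight by its year:
  t   CF        PV=CF/(1+0.017)^t    t·PV
  1     1,000.00       983.2842       983.2842
  2     1,000.00       966.8478     1,933.6955
  3     1,000.00       950.6861     2,852.0583
  4     1,000.00       934.7946     3,739.1783
  5     1,000.00       919.1687     4,595.8436
  6     1,000.00       903.8040     5,422.8243
  7     1,000.00       888.6962     6,220.8735
  8     1,000.00       873.8409     6,990.7273
  9    11,000.00     9,451.5733    85,064.1601
  Σ                 16,872.6958   117,802.6451
Price P = Σ PV = 16,872.6958.
Macaulay duration = Σ(t·PV) / P = 117,802.6451 / 16,872.6958 = 6.98185 years.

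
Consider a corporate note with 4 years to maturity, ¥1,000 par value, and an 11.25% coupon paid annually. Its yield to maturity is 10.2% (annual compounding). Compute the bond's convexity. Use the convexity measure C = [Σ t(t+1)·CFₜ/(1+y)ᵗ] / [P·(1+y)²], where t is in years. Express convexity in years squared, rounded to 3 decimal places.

With y = 0.102:
  t   CF        PV=CF/(1+0.102)^t    t·PV        t(t+1)·PV
  1       112.50       102.0871       102.0871         204.1742
  2       112.50        92.6380       185.2761         555.8282
  3       112.50        84.0636       252.1907       1,008.7626
  4     1,112.50       754.3513     3,017.4052      15,087.0259
  Σ                  1,033.1400     3,556.9590      16,855.7910
P = 1,033.1400.
Convexity = Σ t(t+1)·PV / [P·(1+y)²] = 16,855.7910 / (1,033.1400 × 1.214404) = 13.43466.

13.435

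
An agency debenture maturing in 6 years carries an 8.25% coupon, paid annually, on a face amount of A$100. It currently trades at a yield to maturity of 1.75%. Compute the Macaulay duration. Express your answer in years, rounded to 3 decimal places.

Periodic yield y = 0.0175. Discount each cash flow and weight by its year:
  t   CF        PV=CF/(1+0.0175)^t    t·PV
  1         8.25         8.1081         8.1081
  2         8.25         7.9687        15.9373
  3         8.25         7.8316        23.4948
  4         8.25         7.6969        30.7876
  5         8.25         7.5645        37.8226
  6       108.25        97.5487       585.2921
  Σ                    136.7185       701.4426
Price P = Σ PV = 136.7185.
Macaulay duration = Σ(t·PV) / P = 701.4426 / 136.7185 = 5.13056 years.

5.131 years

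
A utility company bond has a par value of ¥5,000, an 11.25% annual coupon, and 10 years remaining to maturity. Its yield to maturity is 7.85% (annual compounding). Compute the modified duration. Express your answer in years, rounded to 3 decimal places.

6.339 years

Periodic yield y = 0.0785. First find Macaulay duration:
  t   CF        PV=CF/(1+0.0785)^t    t·PV
  1       562.50       521.5577       521.5577
  2       562.50       483.5955       967.1909
  3       562.50       448.3964     1,345.1891
  4       562.50       415.7593     1,663.0370
  5       562.50       385.4977     1,927.4884
  6       562.50       357.4387     2,144.6325
  7       562.50       331.4221     2,319.9548
  8       562.50       307.2991     2,458.3930
  9       562.50       284.9320     2,564.3877
  10    5,562.50     2,612.5736    26,125.7357
  Σ                  6,148.4720    42,037.5670
P = 6,148.4720; Macaulay duration = 42,037.5670 / 6,148.4720 = 6.83708 years.
Modified duration = D_Mac / (1 + y) = 6.83708 / 1.0785 = 6.33943 years.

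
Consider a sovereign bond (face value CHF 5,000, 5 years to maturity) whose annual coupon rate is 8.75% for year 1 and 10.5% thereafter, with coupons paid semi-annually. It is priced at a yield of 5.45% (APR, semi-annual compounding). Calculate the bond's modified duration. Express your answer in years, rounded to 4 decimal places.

Periodic yield y = 0.02725. First find Macaulay duration:
  t   CF        PV=CF/(1+0.02725)^t    t·PV
  1       218.75       212.9472       212.9472
  2       218.75       207.2983       414.5966
  3       262.50       242.1591       726.4774
  4       262.50       235.7353       942.9414
  5       262.50       229.4820     1,147.4098
  6       262.50       223.3945     1,340.3668
  7       262.50       217.4684     1,522.2791
  8       262.50       211.6996     1,693.5971
  9       262.50       206.0838     1,854.7546
  10    5,262.50     4,021.8939    40,218.9390
  Σ                  6,008.1622    50,074.3091
P = 6,008.1622; Macaulay duration = 50,074.3091 / 6,008.1622 = 8.33438 half-year periods = 4.16719 years.
Modified duration = D_Mac / (1 + y) = 4.16719 / 1.02725 = 4.05665 years.

4.0566 years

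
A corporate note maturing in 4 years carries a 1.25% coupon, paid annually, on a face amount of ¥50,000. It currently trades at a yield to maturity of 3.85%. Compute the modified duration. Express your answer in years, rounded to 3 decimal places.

Periodic yield y = 0.0385. First find Macaulay duration:
  t   CF        PV=CF/(1+0.0385)^t    t·PV
  1       625.00       601.8296       601.8296
  2       625.00       579.5181     1,159.0362
  3       625.00       558.0338     1,674.1014
  4    50,625.00    43,525.0254   174,100.1014
  Σ                 45,264.4068   177,535.0686
P = 45,264.4068; Macaulay duration = 177,535.0686 / 45,264.4068 = 3.92218 years.
Modified duration = D_Mac / (1 + y) = 3.92218 / 1.0385 = 3.77677 years.

3.777 years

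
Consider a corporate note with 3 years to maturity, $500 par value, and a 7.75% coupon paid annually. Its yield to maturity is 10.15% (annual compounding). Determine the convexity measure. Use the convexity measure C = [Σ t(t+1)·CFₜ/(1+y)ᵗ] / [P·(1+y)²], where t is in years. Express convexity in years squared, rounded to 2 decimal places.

8.94

With y = 0.1015:
  t   CF        PV=CF/(1+0.1015)^t    t·PV        t(t+1)·PV
  1        38.75        35.1793        35.1793          70.3586
  2        38.75        31.9376        63.8753         191.6258
  3       538.75       403.1195     1,209.3584       4,837.4337
  Σ                    470.2364     1,308.4130       5,099.4181
P = 470.2364.
Convexity = Σ t(t+1)·PV / [P·(1+y)²] = 5,099.4181 / (470.2364 × 1.213302) = 8.93790.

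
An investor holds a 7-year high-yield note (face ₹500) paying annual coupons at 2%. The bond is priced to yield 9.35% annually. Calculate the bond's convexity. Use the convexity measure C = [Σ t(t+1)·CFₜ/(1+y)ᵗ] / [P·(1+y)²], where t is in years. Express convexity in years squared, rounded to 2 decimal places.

With y = 0.0935:
  t   CF        PV=CF/(1+0.0935)^t    t·PV        t(t+1)·PV
  1        10.00         9.1449         9.1449          18.2899
  2        10.00         8.3630        16.7260          50.1780
  3        10.00         7.6479        22.9438          91.7751
  4        10.00         6.9940        27.9759         139.8797
  5        10.00         6.3960        31.9798         191.8789
  6        10.00         5.8491        35.0945         245.6612
  7       510.00       272.7964     1,909.5749      15,276.5994
  Σ                    317.1913     2,053.4399      16,014.2624
P = 317.1913.
Convexity = Σ t(t+1)·PV / [P·(1+y)²] = 16,014.2624 / (317.1913 × 1.195742) = 42.22290.

42.22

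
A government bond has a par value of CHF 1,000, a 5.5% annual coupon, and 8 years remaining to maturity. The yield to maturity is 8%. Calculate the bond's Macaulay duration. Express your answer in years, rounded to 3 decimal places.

Periodic yield y = 0.08. Discount each cash flow and weight by its year:
  t   CF        PV=CF/(1+0.08)^t    t·PV
  1        55.00        50.9259        50.9259
  2        55.00        47.1536        94.3073
  3        55.00        43.6608       130.9823
  4        55.00        40.4266       161.7066
  5        55.00        37.4321       187.1604
  6        55.00        34.6593       207.9560
  7        55.00        32.0920       224.6438
  8     1,055.00       569.9837     4,559.8694
  Σ                    856.3340     5,617.5516
Price P = Σ PV = 856.3340.
Macaulay duration = Σ(t·PV) / P = 5,617.5516 / 856.3340 = 6.56000 years.

6.560 years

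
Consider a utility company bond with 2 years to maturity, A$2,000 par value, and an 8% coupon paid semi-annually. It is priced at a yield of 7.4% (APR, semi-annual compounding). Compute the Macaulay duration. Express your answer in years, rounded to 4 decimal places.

1.8882 years

Periodic yield y = 0.037. Discount each cash flow and weight by its period:
  t   CF        PV=CF/(1+0.037)^t    t·PV
  1        80.00        77.1456        77.1456
  2        80.00        74.3931       148.7861
  3        80.00        71.7387       215.2162
  4     2,080.00     1,798.6568     7,194.6273
  Σ                  2,021.9342     7,635.7752
Price P = Σ PV = 2,021.9342.
Macaulay duration = Σ(t·PV) / P = 7,635.7752 / 2,021.9342 = 3.77647 half-year periods.
In years: 3.77647 / 2 = 1.88824 years.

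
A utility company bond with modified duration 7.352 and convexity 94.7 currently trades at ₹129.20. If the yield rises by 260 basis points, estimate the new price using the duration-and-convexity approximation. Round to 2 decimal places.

Duration effect: -D_mod·Δy = -7.352 × (+0.026) = -0.191152
Convexity effect: ½·C·(Δy)² = 0.5 × 94.7 × (0.026)² = +0.0320086
ΔP/P ≈ -0.191152 + 0.0320086 = -0.1591434
New price ≈ 129.20 × (1 - 0.1591434) = 108.63867272.

₹108.64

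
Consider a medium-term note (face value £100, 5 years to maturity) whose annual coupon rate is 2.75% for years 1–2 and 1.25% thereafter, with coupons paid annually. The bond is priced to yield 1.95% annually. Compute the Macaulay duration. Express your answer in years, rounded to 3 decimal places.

Periodic yield y = 0.0195. Discount each cash flow and weight by its year:
  t   CF        PV=CF/(1+0.0195)^t    t·PV
  1         2.75         2.6974         2.6974
  2         2.75         2.6458         5.2916
  3         1.25         1.1796         3.5389
  4         1.25         1.1571         4.6283
  5       101.25        91.9303       459.6517
  Σ                     99.6103       475.8079
Price P = Σ PV = 99.6103.
Macaulay duration = Σ(t·PV) / P = 475.8079 / 99.6103 = 4.77670 years.

4.777 years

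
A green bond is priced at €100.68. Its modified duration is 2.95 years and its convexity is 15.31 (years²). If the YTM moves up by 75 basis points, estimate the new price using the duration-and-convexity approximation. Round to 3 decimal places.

€98.496

Duration effect: -D_mod·Δy = -2.95 × (+0.0075) = -0.022125
Convexity effect: ½·C·(Δy)² = 0.5 × 15.31 × (0.0075)² = +0.00043059375
ΔP/P ≈ -0.022125 + 0.00043059375 = -0.02169440625
New price ≈ 100.68 × (1 - 0.02169440625) = 98.49580717875.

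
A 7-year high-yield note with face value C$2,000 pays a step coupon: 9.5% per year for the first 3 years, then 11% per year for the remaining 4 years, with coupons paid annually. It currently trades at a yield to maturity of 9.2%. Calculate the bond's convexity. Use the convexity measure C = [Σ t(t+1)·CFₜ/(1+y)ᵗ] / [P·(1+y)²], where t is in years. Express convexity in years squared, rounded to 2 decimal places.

With y = 0.092:
  t   CF        PV=CF/(1+0.092)^t    t·PV        t(t+1)·PV
  1       190.00       173.9927       173.9927         347.9853
  2       190.00       159.3340       318.6679         956.0037
  3       190.00       145.9102       437.7306       1,750.9225
  4       220.00       154.7149       618.8596       3,094.2979
  5       220.00       141.6803       708.4015       4,250.4092
  6       220.00       129.7439       778.4632       5,449.2426
  7     2,220.00     1,198.9319     8,392.5231      67,140.1849
  Σ                  2,104.3078    11,428.6387      82,989.0462
P = 2,104.3078.
Convexity = Σ t(t+1)·PV / [P·(1+y)²] = 82,989.0462 / (2,104.3078 × 1.192464) = 33.07244.

33.07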